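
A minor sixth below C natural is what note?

E

C down a major sixth is Eb, so the target letter is E.
From C, a minor sixth is 8 semitones down: E.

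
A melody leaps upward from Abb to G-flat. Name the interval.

major seventh

The letter names run A→G, a span of 6 letter steps, so the interval is some kind of seventh.
Abb to Gb is 11 semitones. A major seventh is 11, so 11 makes it major.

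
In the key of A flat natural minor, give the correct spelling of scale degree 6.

Fb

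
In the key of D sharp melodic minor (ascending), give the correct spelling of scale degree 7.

C##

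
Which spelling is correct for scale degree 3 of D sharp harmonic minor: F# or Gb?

Each scale degree takes a distinct letter name. Degree 3 of a scale on D must use the letter F.
F# and Gb are enharmonically the same pitch, but only F# uses the letter F, so it is the correct spelling here.

F#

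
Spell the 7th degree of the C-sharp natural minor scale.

The C# natural minor scale runs C# D# E F# G# A B.
Degree 7 is B.

B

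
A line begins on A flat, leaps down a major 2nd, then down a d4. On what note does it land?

D

A major second down from Ab is Gb (letter G, 2 semitones down).
A diminished fourth down from Gb is D (letter D, 4 semitones down).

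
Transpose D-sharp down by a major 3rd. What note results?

B

D down a major third is Bb, so the target letter is B.
From D#, a major third is 4 semitones down: B.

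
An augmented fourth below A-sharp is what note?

A fourth below A lands on the letter E.
An augmented fourth spans 6 semitones, so A# moves to pitch class 4. On the letter E that is E.

E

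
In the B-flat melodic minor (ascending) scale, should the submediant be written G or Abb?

Each scale degree takes a distinct letter name. Degree 6 of a scale on B must use the letter G.
G and Abb are enharmonically the same pitch, but only G uses the letter G, so it is the correct spelling here.

G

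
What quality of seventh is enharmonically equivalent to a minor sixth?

doubly diminished

A minor sixth spans 8 semitones.
A seventh spanning 8 semitones is doubly diminished (the major seventh is 11).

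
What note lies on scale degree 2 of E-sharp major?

F##

Degree 2 takes the letter 1 step above E, which is F.
In major, degree 2 sits 2 semitones above the tonic. E# + 2 semitones is pitch class 7, spelled on F as F##.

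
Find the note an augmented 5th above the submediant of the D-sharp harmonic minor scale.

F##

The submediant of D# harmonic minor is B.
An augmented fifth (8 semitones) above B lands on the letter F, giving F##.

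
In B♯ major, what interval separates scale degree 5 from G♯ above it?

minor second

Scale degree 5 of B# major is F##.
F## up to G#: letters F→G make it a second; 1 semitone makes it minor.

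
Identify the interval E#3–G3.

Counting letters E–F–G gives a third.
E#→G = 2 semitones, 2 narrower than the major third (4), so diminished.

diminished third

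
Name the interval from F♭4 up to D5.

augmented sixth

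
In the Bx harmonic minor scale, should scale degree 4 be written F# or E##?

E##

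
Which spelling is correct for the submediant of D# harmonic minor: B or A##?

Each scale degree takes a distinct letter name. Degree 6 of a scale on D must use the letter B.
B and A## are enharmonically the same pitch, but only B uses the letter B, so it is the correct spelling here.

B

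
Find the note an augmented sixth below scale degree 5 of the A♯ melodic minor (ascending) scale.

G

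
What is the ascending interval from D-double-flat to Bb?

The letter names run D→B, a span of 5 letter steps, so the interval is some kind of sixth.
Dbb to Bb is 10 semitones. A major sixth is 9, so 10 makes it augmented.

augmented sixth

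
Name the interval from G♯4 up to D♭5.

doubly diminished fifth

The letter names run G→D, a span of 4 letter steps, so the interval is some kind of fifth.
G# to Db is 5 semitones. A perfect fifth is 7, so 5 makes it doubly diminished.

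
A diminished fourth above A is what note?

Db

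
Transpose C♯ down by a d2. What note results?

B##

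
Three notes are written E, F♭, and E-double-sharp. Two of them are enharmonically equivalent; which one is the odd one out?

E##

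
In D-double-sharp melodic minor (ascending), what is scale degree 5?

A##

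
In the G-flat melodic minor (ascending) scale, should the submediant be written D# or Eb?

Each scale degree takes a distinct letter name. Degree 6 of a scale on G must use the letter E.
Eb and D# are enharmonically the same pitch, but only Eb uses the letter E, so it is the correct spelling here.

Eb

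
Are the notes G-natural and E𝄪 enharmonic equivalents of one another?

No

G is pitch class 7; E## is pitch class 6.
The pitch classes differ (7 vs. 6), so they are not enharmonic equivalents.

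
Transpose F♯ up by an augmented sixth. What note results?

F up a major sixth is D, so the target letter is D.
From F#, an augmented sixth is 10 semitones up: D##.

D##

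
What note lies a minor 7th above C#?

A seventh above C lands on the letter B.
A minor seventh spans 10 semitones, so C# moves to pitch class 11. On the letter B that is B.

B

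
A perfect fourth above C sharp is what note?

C up a perfect fourth is F, so the target letter is F.
From C#, a perfect fourth is 5 semitones up: F#.

F#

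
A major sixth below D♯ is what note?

D down a major sixth is F, so the target letter is F.
From D#, a major sixth is 9 semitones down: F#.

F#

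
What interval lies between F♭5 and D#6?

doubly augmented sixth

Counting letters F–G–A–B–C–D gives a sixth.
Fb→D# = 11 semitones, 2 wider than the major sixth (9), so doubly augmented.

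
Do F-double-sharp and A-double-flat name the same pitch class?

Yes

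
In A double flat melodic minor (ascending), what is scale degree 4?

The Abb melodic minor (ascending) scale runs Abb Bbb Cbb Dbb Ebb Fb Gb.
Degree 4 is Dbb.

Dbb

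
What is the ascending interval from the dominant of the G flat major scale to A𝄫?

diminished fifth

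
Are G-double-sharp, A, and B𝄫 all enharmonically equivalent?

Yes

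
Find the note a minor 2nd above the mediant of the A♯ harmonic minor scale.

The mediant of A# harmonic minor is C#.
A minor second (1 semitone) above C# lands on the letter D, giving D.

D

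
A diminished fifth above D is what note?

Ab

D up a perfect fifth is A, so the target letter is A.
From D, a diminished fifth is 6 semitones up: Ab.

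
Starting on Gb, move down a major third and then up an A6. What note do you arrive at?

C

A major third down from Gb is Ebb (letter E, 4 semitones down).
An augmented sixth up from Ebb is C (letter C, 10 semitones up).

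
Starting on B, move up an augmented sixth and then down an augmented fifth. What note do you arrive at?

An augmented sixth up from B is G## (letter G, 10 semitones up).
An augmented fifth down from G## is C# (letter C, 8 semitones down).

C#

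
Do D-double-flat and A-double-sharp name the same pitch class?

Dbb is pitch class 0; A## is pitch class 11.
The pitch classes differ (0 vs. 11), so they are not enharmonic equivalents.

No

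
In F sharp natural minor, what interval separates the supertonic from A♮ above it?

minor second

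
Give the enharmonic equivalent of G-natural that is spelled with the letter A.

Abb

G is pitch class 7. The letter A alone is pitch class 9.
To reach pitch class 7 from A requires an offset of -2 semitones, i.e. double flat: Abb.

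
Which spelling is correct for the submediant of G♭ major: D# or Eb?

Eb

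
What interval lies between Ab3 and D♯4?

doubly augmented fourth

Counting letters A–B–C–D gives a fourth.
Ab→D# = 7 semitones, 2 wider than the perfect fourth (5), so doubly augmented.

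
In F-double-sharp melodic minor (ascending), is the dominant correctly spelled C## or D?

Each scale degree takes a distinct letter name. Degree 5 of a scale on F must use the letter C.
C## and D are enharmonically the same pitch, but only C## uses the letter C, so it is the correct spelling here.

C##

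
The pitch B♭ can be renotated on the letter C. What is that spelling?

Cbb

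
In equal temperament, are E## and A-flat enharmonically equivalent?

No

Two spellings are enharmonically equivalent only if they share a pitch class.
Here E## → 6, Ab → 8; 6 ≠ 8, so they are not.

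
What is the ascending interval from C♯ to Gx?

augmented fifth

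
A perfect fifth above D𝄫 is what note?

Abb

A fifth above D lands on the letter A.
A perfect fifth spans 7 semitones, so Dbb moves to pitch class 7. On the letter A that is Abb.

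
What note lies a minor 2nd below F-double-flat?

Ebb

A second below F lands on the letter E.
A minor second spans 1 semitone, so Fbb moves to pitch class 2. On the letter E that is Ebb.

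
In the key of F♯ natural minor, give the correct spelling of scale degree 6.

D

Degree 6 takes the letter 5 steps above F, which is D.
In natural minor, degree 6 sits 8 semitones above the tonic. F# + 8 semitones is pitch class 2, spelled on D as D.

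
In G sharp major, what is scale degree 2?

Degree 2 takes the letter 1 step above G, which is A.
In major, degree 2 sits 2 semitones above the tonic. G# + 2 semitones is pitch class 10, spelled on A as A#.

A#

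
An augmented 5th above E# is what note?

B##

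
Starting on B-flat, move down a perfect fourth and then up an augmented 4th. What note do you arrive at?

B

A perfect fourth down from Bb is F (letter F, 5 semitones down).
An augmented fourth up from F is B (letter B, 6 semitones up).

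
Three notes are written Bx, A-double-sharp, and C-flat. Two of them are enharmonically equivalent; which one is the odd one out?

B##

In 12-tone equal temperament, enharmonic equivalents share a pitch class. B## is pitch class 1; A## is pitch class 11; Cb is pitch class 11.
A## and Cb share pitch class 11, while B## is pitch class 1.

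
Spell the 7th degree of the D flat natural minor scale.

Cb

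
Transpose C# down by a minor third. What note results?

C down a major third is Ab, so the target letter is A.
From C#, a minor third is 3 semitones down: A#.

A#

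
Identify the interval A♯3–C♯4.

Counting letters A–B–C gives a third.
A#→C# = 3 semitones, 1 narrower than the major third (4), so minor.

minor third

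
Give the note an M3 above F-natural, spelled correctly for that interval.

A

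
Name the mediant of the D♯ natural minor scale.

F#

Degree 3 takes the letter 2 steps above D, which is F.
In natural minor, degree 3 sits 3 semitones above the tonic. D# + 3 semitones is pitch class 6, spelled on F as F#.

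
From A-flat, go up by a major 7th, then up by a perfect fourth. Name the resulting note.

A major seventh up from Ab is G (letter G, 11 semitones up).
A perfect fourth up from G is C (letter C, 5 semitones up).

C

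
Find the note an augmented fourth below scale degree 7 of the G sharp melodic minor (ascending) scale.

C#

Scale degree 7 of G# melodic minor (ascending) is F##.
An augmented fourth (6 semitones) below F## lands on the letter C, giving C#.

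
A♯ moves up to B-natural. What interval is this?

minor second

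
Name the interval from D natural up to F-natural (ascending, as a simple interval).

The letter names run D→F, a span of 2 letter steps, so the interval is some kind of third.
D to F is 3 semitones. A major third is 4, so 3 makes it minor.

minor third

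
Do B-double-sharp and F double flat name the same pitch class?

No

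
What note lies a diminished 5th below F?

A fifth below F lands on the letter B.
A diminished fifth spans 6 semitones, so F moves to pitch class 11. On the letter B that is B.

B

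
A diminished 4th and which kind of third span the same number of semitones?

major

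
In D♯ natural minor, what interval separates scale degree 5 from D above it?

Scale degree 5 of D# natural minor is A#.
A# up to D: letters A→D make it a fourth; 4 semitones makes it diminished.

diminished fourth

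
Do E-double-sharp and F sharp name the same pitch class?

E## is pitch class 6; F# is pitch class 6.
All spellings map to pitch class 6, so they are enharmonically equivalent.

Yes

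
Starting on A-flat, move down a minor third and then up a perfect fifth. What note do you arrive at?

C

A minor third down from Ab is F (letter F, 3 semitones down).
A perfect fifth up from F is C (letter C, 7 semitones up).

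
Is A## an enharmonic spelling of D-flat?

No

Two spellings are enharmonically equivalent only if they share a pitch class.
Here A## → 11, Db → 1; 1 ≠ 11, so they are not.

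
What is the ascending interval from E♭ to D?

major seventh

Counting letters E–F–G–A–B–C–D gives a seventh.
Eb→D = 11 semitones, exactly the major seventh.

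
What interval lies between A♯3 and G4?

diminished seventh

The letter names run A→G, a span of 6 letter steps, so the interval is some kind of seventh.
A# to G is 9 semitones. A major seventh is 11, so 9 makes it diminished.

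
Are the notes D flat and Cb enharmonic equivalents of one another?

No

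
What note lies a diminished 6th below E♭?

G#

A sixth below E lands on the letter G.
A diminished sixth spans 7 semitones, so Eb moves to pitch class 8. On the letter G that is G#.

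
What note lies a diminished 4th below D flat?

A

D down a perfect fourth is A, so the target letter is A.
From Db, a diminished fourth is 4 semitones down: A.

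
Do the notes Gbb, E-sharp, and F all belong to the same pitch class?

Yes

Gbb = pitch class 5 and E# = pitch class 5 and F = pitch class 5 — the same pitch class, so they are enharmonic equivalents.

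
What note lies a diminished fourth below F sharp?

C##

F down a perfect fourth is C, so the target letter is C.
From F#, a diminished fourth is 4 semitones down: C##.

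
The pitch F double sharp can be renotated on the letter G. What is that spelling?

G

Plain G sits at the same pitch as F##, so on the letter G the same pitch needs a natural: G.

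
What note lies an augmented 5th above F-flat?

C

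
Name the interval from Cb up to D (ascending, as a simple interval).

Counting letters C–D gives a second.
Cb→D = 3 semitones, 1 wider than the major second (2), so augmented.

augmented second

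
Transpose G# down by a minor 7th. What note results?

A#

A seventh below G lands on the letter A.
A minor seventh spans 10 semitones, so G# moves to pitch class 10. On the letter A that is A#.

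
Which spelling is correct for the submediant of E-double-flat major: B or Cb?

Each scale degree takes a distinct letter name. Degree 6 of a scale on E must use the letter C.
Cb and B are enharmonically the same pitch, but only Cb uses the letter C, so it is the correct spelling here.

Cb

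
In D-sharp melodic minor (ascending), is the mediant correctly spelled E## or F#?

F#

Each scale degree takes a distinct letter name. Degree 3 of a scale on D must use the letter F.
F# and E## are enharmonically the same pitch, but only F# uses the letter F, so it is the correct spelling here.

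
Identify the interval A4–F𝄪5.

augmented sixth

Counting letters A–B–C–D–E–F gives a sixth.
A→F## = 10 semitones, 1 wider than the major sixth (9), so augmented.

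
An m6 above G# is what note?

A sixth above G lands on the letter E.
A minor sixth spans 8 semitones, so G# moves to pitch class 4. On the letter E that is E.

E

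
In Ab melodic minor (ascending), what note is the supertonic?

Degree 2 takes the letter 1 step above A, which is B.
In melodic minor (ascending), degree 2 sits 2 semitones above the tonic. Ab + 2 semitones is pitch class 10, spelled on B as Bb.

Bb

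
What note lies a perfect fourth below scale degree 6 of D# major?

F##

Scale degree 6 of D# major is B#.
A perfect fourth (5 semitones) below B# lands on the letter F, giving F##.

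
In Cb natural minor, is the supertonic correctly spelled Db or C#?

Db

Each scale degree takes a distinct letter name. Degree 2 of a scale on C must use the letter D.
Db and C# are enharmonically the same pitch, but only Db uses the letter D, so it is the correct spelling here.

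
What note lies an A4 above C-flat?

A fourth above C lands on the letter F.
An augmented fourth spans 6 semitones, so Cb moves to pitch class 5. On the letter F that is F.

F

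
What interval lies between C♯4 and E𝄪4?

augmented third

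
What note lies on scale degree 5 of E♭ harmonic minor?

Bb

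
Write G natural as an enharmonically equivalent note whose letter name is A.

G is pitch class 7. The letter A alone is pitch class 9.
To reach pitch class 7 from A requires an offset of -2 semitones, i.e. double flat: Abb.

Abb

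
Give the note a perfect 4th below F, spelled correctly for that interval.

A fourth below F lands on the letter C.
A perfect fourth spans 5 semitones, so F moves to pitch class 0. On the letter C that is C.

C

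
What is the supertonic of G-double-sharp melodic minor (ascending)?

Degree 2 takes the letter 1 step above G, which is A.
In melodic minor (ascending), degree 2 sits 2 semitones above the tonic. G## + 2 semitones is pitch class 11, spelled on A as A##.

A##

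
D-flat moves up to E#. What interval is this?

The letter names run D→E, a span of 1 letter step, so the interval is some kind of second.
Db to E# is 4 semitones. A major second is 2, so 4 makes it doubly augmented.

doubly augmented second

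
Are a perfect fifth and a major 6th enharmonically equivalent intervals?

No

A perfect fifth spans 7 semitones; a major sixth spans 9.
The spans differ, so they are not enharmonic equivalents.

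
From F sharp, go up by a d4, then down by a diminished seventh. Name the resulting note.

C#

A diminished fourth up from F# is Bb (letter B, 4 semitones up).
A diminished seventh down from Bb is C# (letter C, 9 semitones down).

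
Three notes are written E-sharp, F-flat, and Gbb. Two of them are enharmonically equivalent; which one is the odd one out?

In 12-tone equal temperament, enharmonic equivalents share a pitch class. E# is pitch class 5; Fb is pitch class 4; Gbb is pitch class 5.
E# and Gbb share pitch class 5, while Fb is pitch class 4.

Fb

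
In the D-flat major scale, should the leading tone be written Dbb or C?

C

Each scale degree takes a distinct letter name. Degree 7 of a scale on D must use the letter C.
C and Dbb are enharmonically the same pitch, but only C uses the letter C, so it is the correct spelling here.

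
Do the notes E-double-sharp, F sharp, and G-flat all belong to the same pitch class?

Yes

E## = pitch class 6 and F# = pitch class 6 and Gb = pitch class 6 — the same pitch class, so they are enharmonic equivalents.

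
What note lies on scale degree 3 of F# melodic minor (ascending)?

The F# melodic minor (ascending) scale runs F# G# A B C# D# E#.
Degree 3 is A.

A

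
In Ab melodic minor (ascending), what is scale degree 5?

Degree 5 takes the letter 4 steps above A, which is E.
In melodic minor (ascending), degree 5 sits 7 semitones above the tonic. Ab + 7 semitones is pitch class 3, spelled on E as Eb.

Eb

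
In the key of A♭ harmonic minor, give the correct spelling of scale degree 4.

Degree 4 takes the letter 3 steps above A, which is D.
In harmonic minor, degree 4 sits 5 semitones above the tonic. Ab + 5 semitones is pitch class 1, spelled on D as Db.

Db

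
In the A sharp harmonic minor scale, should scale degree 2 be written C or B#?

B#

Each scale degree takes a distinct letter name. Degree 2 of a scale on A must use the letter B.
B# and C are enharmonically the same pitch, but only B# uses the letter B, so it is the correct spelling here.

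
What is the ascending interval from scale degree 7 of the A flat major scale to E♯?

Scale degree 7 of Ab major is G.
G up to E#: letters G→E make it a sixth; 10 semitones makes it augmented.

augmented sixth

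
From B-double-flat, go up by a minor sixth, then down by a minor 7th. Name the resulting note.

A minor sixth up from Bbb is Gbb (letter G, 8 semitones up).
A minor seventh down from Gbb is Abb (letter A, 10 semitones down).

Abb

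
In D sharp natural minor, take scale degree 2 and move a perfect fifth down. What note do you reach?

Scale degree 2 of D# natural minor is E#.
A perfect fifth (7 semitones) below E# lands on the letter A, giving A#.

A#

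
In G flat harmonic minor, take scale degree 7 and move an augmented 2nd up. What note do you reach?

G#

Scale degree 7 of Gb harmonic minor is F.
An augmented second (3 semitones) above F lands on the letter G, giving G#.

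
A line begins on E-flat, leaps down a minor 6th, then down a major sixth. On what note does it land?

A minor sixth down from Eb is G (letter G, 8 semitones down).
A major sixth down from G is Bb (letter B, 9 semitones down).

Bb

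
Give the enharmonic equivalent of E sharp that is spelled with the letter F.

E# is pitch class 5. The letter F alone is pitch class 5.
Pitch class 5 on F needs no accidental: F.

F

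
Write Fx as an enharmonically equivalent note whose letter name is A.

F## is pitch class 7. The letter A alone is pitch class 9.
To reach pitch class 7 from A requires an offset of -2 semitones, i.e. double flat: Abb.

Abb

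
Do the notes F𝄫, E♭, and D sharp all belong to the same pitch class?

Yes

Fbb is pitch class 3; Eb is pitch class 3; D# is pitch class 3.
All spellings map to pitch class 3, so they are enharmonically equivalent.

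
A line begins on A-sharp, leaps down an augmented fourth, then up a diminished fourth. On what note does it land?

Ab

An augmented fourth down from A# is E (letter E, 6 semitones down).
A diminished fourth up from E is Ab (letter A, 4 semitones up).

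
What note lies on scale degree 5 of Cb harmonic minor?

Gb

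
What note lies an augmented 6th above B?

G##

A sixth above B lands on the letter G.
An augmented sixth spans 10 semitones, so B moves to pitch class 9. On the letter G that is G##.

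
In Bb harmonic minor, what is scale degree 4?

Degree 4 takes the letter 3 steps above B, which is E.
In harmonic minor, degree 4 sits 5 semitones above the tonic. Bb + 5 semitones is pitch class 3, spelled on E as Eb.

Eb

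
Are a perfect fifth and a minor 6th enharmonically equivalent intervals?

A perfect fifth spans 7 semitones; a minor sixth spans 8.
The spans differ, so they are not enharmonic equivalents.

No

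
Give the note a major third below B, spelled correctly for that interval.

A third below B lands on the letter G.
A major third spans 4 semitones, so B moves to pitch class 7. On the letter G that is G.

G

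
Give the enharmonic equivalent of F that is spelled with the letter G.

Gbb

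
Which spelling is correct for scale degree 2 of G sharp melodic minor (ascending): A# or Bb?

Each scale degree takes a distinct letter name. Degree 2 of a scale on G must use the letter A.
A# and Bb are enharmonically the same pitch, but only A# uses the letter A, so it is the correct spelling here.

A#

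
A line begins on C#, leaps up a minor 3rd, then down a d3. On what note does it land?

A minor third up from C# is E (letter E, 3 semitones up).
A diminished third down from E is C## (letter C, 2 semitones down).

C##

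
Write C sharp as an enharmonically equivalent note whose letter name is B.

Plain B sits 2 semitones below C#, so on the letter B the same pitch needs a double sharp: B##.

B##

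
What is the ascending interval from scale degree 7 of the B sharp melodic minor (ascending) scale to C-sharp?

Scale degree 7 of B# melodic minor (ascending) is A##.
A## up to C#: letters A→C make it a third; 2 semitones makes it diminished.

diminished third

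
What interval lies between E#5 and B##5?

augmented fifth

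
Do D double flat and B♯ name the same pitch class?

Yes

Dbb = pitch class 0 and B# = pitch class 0 — the same pitch class, so they are enharmonic equivalents.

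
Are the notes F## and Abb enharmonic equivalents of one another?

Yes

F## = pitch class 7 and Abb = pitch class 7 — the same pitch class, so they are enharmonic equivalents.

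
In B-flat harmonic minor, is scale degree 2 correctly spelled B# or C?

Each scale degree takes a distinct letter name. Degree 2 of a scale on B must use the letter C.
C and B# are enharmonically the same pitch, but only C uses the letter C, so it is the correct spelling here.

C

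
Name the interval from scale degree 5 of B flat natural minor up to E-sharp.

augmented seventh

Scale degree 5 of Bb natural minor is F.
F up to E#: letters F→E make it a seventh; 12 semitones makes it augmented.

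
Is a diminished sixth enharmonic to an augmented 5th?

A diminished sixth spans 7 semitones; an augmented fifth spans 8.
The spans differ, so they are not enharmonic equivalents.

No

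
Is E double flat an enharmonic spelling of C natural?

Two spellings are enharmonically equivalent only if they share a pitch class.
Here Ebb → 2, C → 0; 0 ≠ 2, so they are not.

No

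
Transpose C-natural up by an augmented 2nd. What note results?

D#

A second above C lands on the letter D.
An augmented second spans 3 semitones, so C moves to pitch class 3. On the letter D that is D#.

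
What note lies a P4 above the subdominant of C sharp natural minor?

The subdominant of C# natural minor is F#.
A perfect fourth (5 semitones) above F# lands on the letter B, giving B.

B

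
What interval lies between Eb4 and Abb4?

Counting letters E–F–G–A gives a fourth.
Eb→Abb = 4 semitones, 1 narrower than the perfect fourth (5), so diminished.

diminished fourth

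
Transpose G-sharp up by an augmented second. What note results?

A second above G lands on the letter A.
An augmented second spans 3 semitones, so G# moves to pitch class 11. On the letter A that is A##.

A##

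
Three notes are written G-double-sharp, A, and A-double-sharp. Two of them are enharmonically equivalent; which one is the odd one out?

In 12-tone equal temperament, enharmonic equivalents share a pitch class. G## is pitch class 9; A is pitch class 9; A## is pitch class 11.
G## and A share pitch class 9, while A## is pitch class 11.

A##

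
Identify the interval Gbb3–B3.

doubly augmented third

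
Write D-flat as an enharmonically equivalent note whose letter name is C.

C#

Plain C sits 1 semitone below Db, so on the letter C the same pitch needs a sharp: C#.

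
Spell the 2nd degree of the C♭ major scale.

The Cb major scale runs Cb Db Eb Fb Gb Ab Bb.
Degree 2 is Db.

Db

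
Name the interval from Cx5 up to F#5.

Counting letters C–D–E–F gives a fourth.
C##→F# = 4 semitones, 1 narrower than the perfect fourth (5), so diminished.

diminished fourth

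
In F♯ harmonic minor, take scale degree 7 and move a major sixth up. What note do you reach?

Scale degree 7 of F# harmonic minor is E#.
A major sixth (9 semitones) above E# lands on the letter C, giving C##.

C##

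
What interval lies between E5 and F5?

The letter names run E→F, a span of 1 letter step, so the interval is some kind of second.
E to F is 1 semitone. A major second is 2, so 1 makes it minor.

minor second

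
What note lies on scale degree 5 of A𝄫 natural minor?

The Abb natural minor scale runs Abb Bbb Cbb Dbb Ebb Fbb Gbb.
Degree 5 is Ebb.

Ebb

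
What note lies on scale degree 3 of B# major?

The B# major scale runs B# C## D## E# F## G## A##.
Degree 3 is D##.

D##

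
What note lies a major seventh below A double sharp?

A down a major seventh is Bb, so the target letter is B.
From A##, a major seventh is 11 semitones down: B#.

B#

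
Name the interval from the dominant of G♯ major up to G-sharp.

The dominant of G# major is D#.
D# up to G#: letters D→G make it a fourth; 5 semitones makes it perfect.

perfect fourth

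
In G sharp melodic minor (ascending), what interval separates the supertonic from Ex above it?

The supertonic of G# melodic minor (ascending) is A#.
A# up to E##: letters A→E make it a fifth; 8 semitones makes it augmented.

augmented fifth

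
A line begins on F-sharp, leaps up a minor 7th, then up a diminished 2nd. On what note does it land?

A minor seventh up from F# is E (letter E, 10 semitones up).
A diminished second up from E is Fb (letter F, 0 semitones up).

Fb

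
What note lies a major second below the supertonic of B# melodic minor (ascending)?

B#

The supertonic of B# melodic minor (ascending) is C##.
A major second (2 semitones) below C## lands on the letter B, giving B#.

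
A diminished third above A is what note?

Cb

A up a major third is C#, so the target letter is C.
From A, a diminished third is 2 semitones up: Cb.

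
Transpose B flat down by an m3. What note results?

G

B down a major third is G, so the target letter is G.
From Bb, a minor third is 3 semitones down: G.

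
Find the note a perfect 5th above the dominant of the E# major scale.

The dominant of E# major is B#.
A perfect fifth (7 semitones) above B# lands on the letter F, giving F##.

F##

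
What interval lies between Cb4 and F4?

The letter names run C→F, a span of 3 letter steps, so the interval is some kind of fourth.
Cb to F is 6 semitones. A perfect fourth is 5, so 6 makes it augmented.

augmented fourth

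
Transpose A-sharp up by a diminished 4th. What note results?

A fourth above A lands on the letter D.
A diminished fourth spans 4 semitones, so A# moves to pitch class 2. On the letter D that is D.

D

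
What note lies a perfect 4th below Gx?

A fourth below G lands on the letter D.
A perfect fourth spans 5 semitones, so G## moves to pitch class 4. On the letter D that is D##.

D##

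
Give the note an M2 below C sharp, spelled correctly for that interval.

C down a major second is Bb, so the target letter is B.
From C#, a major second is 2 semitones down: B.

B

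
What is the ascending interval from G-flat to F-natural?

major seventh

The letter names run G→F, a span of 6 letter steps, so the interval is some kind of seventh.
Gb to F is 11 semitones. A major seventh is 11, so 11 makes it major.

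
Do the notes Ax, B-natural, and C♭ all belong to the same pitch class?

A## = pitch class 11 and B = pitch class 11 and Cb = pitch class 11 — the same pitch class, so they are enharmonic equivalents.

Yes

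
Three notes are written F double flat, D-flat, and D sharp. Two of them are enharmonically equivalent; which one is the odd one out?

Db

In 12-tone equal temperament, enharmonic equivalents share a pitch class. Fbb is pitch class 3; Db is pitch class 1; D# is pitch class 3.
Fbb and D# share pitch class 3, while Db is pitch class 1.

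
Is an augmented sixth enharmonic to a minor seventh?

Yes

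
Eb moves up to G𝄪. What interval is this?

The letter names run E→G, a span of 2 letter steps, so the interval is some kind of third.
Eb to G## is 6 semitones. A major third is 4, so 6 makes it doubly augmented.

doubly augmented third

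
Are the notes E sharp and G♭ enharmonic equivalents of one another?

Two spellings are enharmonically equivalent only if they share a pitch class.
Here E# → 5, Gb → 6; 5 ≠ 6, so they are not.

No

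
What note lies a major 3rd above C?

A third above C lands on the letter E.
A major third spans 4 semitones, so C moves to pitch class 4. On the letter E that is E.

E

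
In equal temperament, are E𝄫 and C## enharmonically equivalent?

Ebb is pitch class 2; C## is pitch class 2.
All spellings map to pitch class 2, so they are enharmonically equivalent.

Yes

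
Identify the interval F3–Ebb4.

diminished seventh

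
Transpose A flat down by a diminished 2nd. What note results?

A down a major second is G, so the target letter is G.
From Ab, a diminished second is 0 semitones down: G#.

G#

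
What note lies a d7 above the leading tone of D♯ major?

The leading tone of D# major is C##.
A diminished seventh (9 semitones) above C## lands on the letter B, giving B.

B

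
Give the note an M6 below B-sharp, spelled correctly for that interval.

D#

B down a major sixth is D, so the target letter is D.
From B#, a major sixth is 9 semitones down: D#.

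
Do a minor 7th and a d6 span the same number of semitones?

No

A minor seventh spans 10 semitones; a diminished sixth spans 7.
The spans differ, so they are not enharmonic equivalents.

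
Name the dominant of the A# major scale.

E#

The A# major scale runs A# B# C## D# E# F## G##.
Degree 5 is E#.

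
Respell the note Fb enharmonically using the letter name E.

Fb is pitch class 4. The letter E alone is pitch class 4.
Pitch class 4 on E needs no accidental: E.

E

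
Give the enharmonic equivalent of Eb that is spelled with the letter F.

Fbb

Plain F sits 2 semitones above Eb, so on the letter F the same pitch needs a double flat: Fbb.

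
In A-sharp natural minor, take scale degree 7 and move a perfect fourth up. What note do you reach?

C#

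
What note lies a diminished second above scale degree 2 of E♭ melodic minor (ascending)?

Scale degree 2 of Eb melodic minor (ascending) is F.
A diminished second (0 semitones) above F lands on the letter G, giving Gbb.

Gbb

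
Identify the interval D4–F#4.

major third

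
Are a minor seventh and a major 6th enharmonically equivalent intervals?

No

A minor seventh spans 10 semitones; a major sixth spans 9.
The spans differ, so they are not enharmonic equivalents.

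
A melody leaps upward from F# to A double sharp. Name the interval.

The letter names run F→A, a span of 2 letter steps, so the interval is some kind of third.
F# to A## is 5 semitones. A major third is 4, so 5 makes it augmented.

augmented third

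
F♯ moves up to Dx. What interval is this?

The letter names run F→D, a span of 5 letter steps, so the interval is some kind of sixth.
F# to D## is 10 semitones. A major sixth is 9, so 10 makes it augmented.

augmented sixth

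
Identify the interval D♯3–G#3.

perfect fourth

Counting letters D–E–F–G gives a fourth.
D#→G# = 5 semitones, exactly the perfect fourth.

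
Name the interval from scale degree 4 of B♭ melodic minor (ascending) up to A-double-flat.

Scale degree 4 of Bb melodic minor (ascending) is Eb.
Eb up to Abb: letters E→A make it a fourth; 4 semitones makes it diminished.

diminished fourth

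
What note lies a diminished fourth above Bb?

B up a perfect fourth is E, so the target letter is E.
From Bb, a diminished fourth is 4 semitones up: Ebb.

Ebb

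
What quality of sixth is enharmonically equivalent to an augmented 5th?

An augmented fifth spans 8 semitones.
A sixth spanning 8 semitones is minor (the major sixth is 9).

minor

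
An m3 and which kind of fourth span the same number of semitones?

doubly diminished

A minor third spans 3 semitones.
A fourth spanning 3 semitones is doubly diminished (the perfect fourth is 5).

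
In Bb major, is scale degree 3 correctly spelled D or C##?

Each scale degree takes a distinct letter name. Degree 3 of a scale on B must use the letter D.
D and C## are enharmonically the same pitch, but only D uses the letter D, so it is the correct spelling here.

D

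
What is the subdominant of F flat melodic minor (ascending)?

Degree 4 takes the letter 3 steps above F, which is B.
In melodic minor (ascending), degree 4 sits 5 semitones above the tonic. Fb + 5 semitones is pitch class 9, spelled on B as Bbb.

Bbb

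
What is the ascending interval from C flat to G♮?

Counting letters C–D–E–F–G gives a fifth.
Cb→G = 8 semitones, 1 wider than the perfect fifth (7), so augmented.

augmented fifth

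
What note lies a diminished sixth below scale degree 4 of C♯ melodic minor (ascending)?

Scale degree 4 of C# melodic minor (ascending) is F#.
A diminished sixth (7 semitones) below F# lands on the letter A, giving A##.

A##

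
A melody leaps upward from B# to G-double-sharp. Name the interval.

The letter names run B→G, a span of 5 letter steps, so the interval is some kind of sixth.
B# to G## is 9 semitones. A major sixth is 9, so 9 makes it major.

major sixth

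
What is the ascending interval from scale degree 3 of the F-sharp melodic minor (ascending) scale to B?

major second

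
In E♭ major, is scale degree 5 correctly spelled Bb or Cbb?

Each scale degree takes a distinct letter name. Degree 5 of a scale on E must use the letter B.
Bb and Cbb are enharmonically the same pitch, but only Bb uses the letter B, so it is the correct spelling here.

Bb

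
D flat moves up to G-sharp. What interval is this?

doubly augmented fourth

Counting letters D–E–F–G gives a fourth.
Db→G# = 7 semitones, 2 wider than the perfect fourth (5), so doubly augmented.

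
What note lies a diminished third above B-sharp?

D

A third above B lands on the letter D.
A diminished third spans 2 semitones, so B# moves to pitch class 2. On the letter D that is D.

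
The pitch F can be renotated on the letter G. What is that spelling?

F is pitch class 5. The letter G alone is pitch class 7.
To reach pitch class 5 from G requires an offset of -2 semitones, i.e. double flat: Gbb.

Gbb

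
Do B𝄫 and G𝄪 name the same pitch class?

Bbb = pitch class 9 and G## = pitch class 9 — the same pitch class, so they are enharmonic equivalents.

Yes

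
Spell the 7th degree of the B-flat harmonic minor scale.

A

The Bb harmonic minor scale runs Bb C Db Eb F Gb A.
Degree 7 is A.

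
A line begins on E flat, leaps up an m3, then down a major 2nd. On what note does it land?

Fb

A minor third up from Eb is Gb (letter G, 3 semitones up).
A major second down from Gb is Fb (letter F, 2 semitones down).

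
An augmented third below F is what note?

F down a major third is Db, so the target letter is D.
From F, an augmented third is 5 semitones down: Dbb.

Dbb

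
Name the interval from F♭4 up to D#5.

doubly augmented sixth

The letter names run F→D, a span of 5 letter steps, so the interval is some kind of sixth.
Fb to D# is 11 semitones. A major sixth is 9, so 11 makes it doubly augmented.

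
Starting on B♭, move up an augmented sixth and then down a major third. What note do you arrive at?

An augmented sixth up from Bb is G# (letter G, 10 semitones up).
A major third down from G# is E (letter E, 4 semitones down).

E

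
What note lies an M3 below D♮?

Bb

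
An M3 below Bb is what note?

B down a major third is G, so the target letter is G.
From Bb, a major third is 4 semitones down: Gb.

Gb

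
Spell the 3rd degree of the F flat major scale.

The Fb major scale runs Fb Gb Ab Bbb Cb Db Eb.
Degree 3 is Ab.

Ab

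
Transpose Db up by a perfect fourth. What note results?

D up a perfect fourth is G, so the target letter is G.
From Db, a perfect fourth is 5 semitones up: Gb.

Gb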